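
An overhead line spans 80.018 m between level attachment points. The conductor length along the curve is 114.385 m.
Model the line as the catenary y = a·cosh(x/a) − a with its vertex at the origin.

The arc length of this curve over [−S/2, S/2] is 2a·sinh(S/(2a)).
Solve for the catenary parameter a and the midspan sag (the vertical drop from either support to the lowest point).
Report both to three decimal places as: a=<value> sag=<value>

seed: a₀ = √(S³/(24(L−S))) = √(80.018³/(24·34.367)) = 24.923275
iter 1: u=1.605287  f(a)=+4.710e+00  f'(a)=-3.537e+00  a ← 24.923275 − (+4.710e+00/-3.537e+00) = 26.254793
iter 2: u=1.523874  f(a)=+4.038e-01  f'(a)=-2.954e+00  a ← 26.254793 − (+4.038e-01/-2.954e+00) = 26.391455
iter 3: u=1.515983  f(a)=+3.582e-03  f'(a)=-2.902e+00  a ← 26.391455 − (+3.582e-03/-2.902e+00) = 26.392689
iter 4: u=1.515912  f(a)=+2.875e-07  f'(a)=-2.902e+00  a ← 26.392689 − (+2.875e-07/-2.902e+00) = 26.392689
iter 5: u=1.515912  f(a)=+1.421e-14  f'(a)=-2.902e+00  a ← 26.392689 − (+1.421e-14/-2.902e+00) = 26.392689
converged: |Δa| < 1e-12 after 5 iterations
sag = a·(cosh(S/(2a)) − 1) = 26.392689·(cosh(1.515912) − 1) = 36.595850
T_max/T_min = cosh(S/(2a)) = 2.386590

a=26.393 sag=36.596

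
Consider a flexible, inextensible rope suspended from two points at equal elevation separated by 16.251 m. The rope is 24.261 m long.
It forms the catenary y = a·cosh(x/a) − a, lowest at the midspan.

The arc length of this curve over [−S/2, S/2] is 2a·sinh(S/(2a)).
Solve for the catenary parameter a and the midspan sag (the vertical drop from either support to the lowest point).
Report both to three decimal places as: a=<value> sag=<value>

seed: a₀ = √(S³/(24(L−S))) = √(16.251³/(24·8.010)) = 4.724961
iter 1: u=1.719697  f(a)=+1.271e+00  f'(a)=-4.505e+00  a ← 4.724961 − (+1.271e+00/-4.505e+00) = 5.007161
iter 2: u=1.622776  f(a)=+1.228e-01  f'(a)=-3.673e+00  a ← 5.007161 − (+1.228e-01/-3.673e+00) = 5.040593
iter 3: u=1.612013  f(a)=+1.416e-03  f'(a)=-3.589e+00  a ← 5.040593 − (+1.416e-03/-3.589e+00) = 5.040987
iter 4: u=1.611887  f(a)=+1.932e-07  f'(a)=-3.588e+00  a ← 5.040987 − (+1.932e-07/-3.588e+00) = 5.040987
iter 5: u=1.611887  f(a)=+3.553e-15  f'(a)=-3.588e+00  a ← 5.040987 − (+3.553e-15/-3.588e+00) = 5.040987
converged: |Δa| < 1e-12 after 5 iterations
sag = a·(cosh(S/(2a)) − 1) = 5.040987·(cosh(1.611887) − 1) = 8.095244
T_max/T_min = cosh(S/(2a)) = 2.605885

a=5.041 sag=8.095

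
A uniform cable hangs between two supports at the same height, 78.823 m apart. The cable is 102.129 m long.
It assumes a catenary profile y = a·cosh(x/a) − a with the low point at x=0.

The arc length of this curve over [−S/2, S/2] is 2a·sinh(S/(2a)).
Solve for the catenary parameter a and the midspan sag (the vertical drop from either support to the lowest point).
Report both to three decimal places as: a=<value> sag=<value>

a=30.822 sag=28.824

seed: a₀ = √(S³/(24(L−S))) = √(78.823³/(24·23.306)) = 29.589658
iter 1: u=1.331935  f(a)=+2.157e+00  f'(a)=-1.873e+00  a ← 29.589658 − (+2.157e+00/-1.873e+00) = 30.741158
iter 2: u=1.282043  f(a)=+1.323e-01  f'(a)=-1.650e+00  a ← 30.741158 − (+1.323e-01/-1.650e+00) = 30.821351
iter 3: u=1.278708  f(a)=+5.697e-04  f'(a)=-1.636e+00  a ← 30.821351 − (+5.697e-04/-1.636e+00) = 30.821699
iter 4: u=1.278693  f(a)=+1.066e-08  f'(a)=-1.635e+00  a ← 30.821699 − (+1.066e-08/-1.635e+00) = 30.821699
iter 5: u=1.278693  f(a)=-1.421e-14  f'(a)=-1.635e+00  a ← 30.821699 − (-1.421e-14/-1.635e+00) = 30.821699
converged: |Δa| < 1e-12 after 5 iterations
sag = a·(cosh(S/(2a)) − 1) = 30.821699·(cosh(1.278693) − 1) = 28.823588
T_max/T_min = cosh(S/(2a)) = 1.935172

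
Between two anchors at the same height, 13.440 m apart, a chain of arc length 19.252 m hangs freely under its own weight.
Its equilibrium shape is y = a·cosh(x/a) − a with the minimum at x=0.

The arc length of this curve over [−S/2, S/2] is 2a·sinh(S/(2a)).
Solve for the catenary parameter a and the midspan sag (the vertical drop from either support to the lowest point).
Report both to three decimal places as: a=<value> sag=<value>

seed: a₀ = √(S³/(24(L−S))) = √(13.440³/(24·5.812)) = 4.171867
iter 1: u=1.610790  f(a)=+8.023e-01  f'(a)=-3.580e+00  a ← 4.171867 − (+8.023e-01/-3.580e+00) = 4.396003
iter 2: u=1.528661  f(a)=+6.919e-02  f'(a)=-2.986e+00  a ← 4.396003 − (+6.919e-02/-2.986e+00) = 4.419172
iter 3: u=1.520647  f(a)=+6.220e-04  f'(a)=-2.933e+00  a ← 4.419172 − (+6.220e-04/-2.933e+00) = 4.419385
iter 4: u=1.520574  f(a)=+5.125e-08  f'(a)=-2.933e+00  a ← 4.419385 − (+5.125e-08/-2.933e+00) = 4.419385
iter 5: u=1.520574  f(a)=+3.553e-15  f'(a)=-2.933e+00  a ← 4.419385 − (+3.553e-15/-2.933e+00) = 4.419385
converged: |Δa| < 1e-12 after 5 iterations
sag = a·(cosh(S/(2a)) − 1) = 4.419385·(cosh(1.520574) − 1) = 6.172633
T_max/T_min = cosh(S/(2a)) = 2.396718

a=4.419 sag=6.173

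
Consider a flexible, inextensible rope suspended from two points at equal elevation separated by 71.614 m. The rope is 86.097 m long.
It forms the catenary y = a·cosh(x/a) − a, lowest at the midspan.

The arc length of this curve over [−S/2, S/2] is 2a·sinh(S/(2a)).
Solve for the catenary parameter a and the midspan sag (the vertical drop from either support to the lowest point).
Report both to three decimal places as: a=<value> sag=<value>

a=33.449 sag=21.067

seed: a₀ = √(S³/(24(L−S))) = √(71.614³/(24·14.483)) = 32.505886
iter 1: u=1.101554  f(a)=+9.045e-01  f'(a)=-1.004e+00  a ← 32.505886 − (+9.045e-01/-1.004e+00) = 33.406783
iter 2: u=1.071848  f(a)=+3.897e-02  f'(a)=-9.192e-01  a ← 33.406783 − (+3.897e-02/-9.192e-01) = 33.449174
iter 3: u=1.070490  f(a)=+7.953e-05  f'(a)=-9.155e-01  a ← 33.449174 − (+7.953e-05/-9.155e-01) = 33.449261
iter 4: u=1.070487  f(a)=+3.327e-10  f'(a)=-9.154e-01  a ← 33.449261 − (+3.327e-10/-9.154e-01) = 33.449261
iter 5: u=1.070487  f(a)=+1.421e-14  f'(a)=-9.154e-01  a ← 33.449261 − (+1.421e-14/-9.154e-01) = 33.449261
converged: |Δa| < 1e-12 after 5 iterations
sag = a·(cosh(S/(2a)) − 1) = 33.449261·(cosh(1.070487) − 1) = 21.067034
T_max/T_min = cosh(S/(2a)) = 1.629821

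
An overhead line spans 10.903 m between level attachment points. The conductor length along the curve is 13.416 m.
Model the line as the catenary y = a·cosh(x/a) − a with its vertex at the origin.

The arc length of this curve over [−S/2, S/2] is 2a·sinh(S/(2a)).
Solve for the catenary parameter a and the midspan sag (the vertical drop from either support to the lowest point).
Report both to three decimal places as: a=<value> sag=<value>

seed: a₀ = √(S³/(24(L−S))) = √(10.903³/(24·2.513)) = 4.635720
iter 1: u=1.175977  f(a)=+1.796e-01  f'(a)=-1.242e+00  a ← 4.635720 − (+1.796e-01/-1.242e+00) = 4.780355
iter 2: u=1.140397  f(a)=+8.748e-03  f'(a)=-1.123e+00  a ← 4.780355 − (+8.748e-03/-1.123e+00) = 4.788142
iter 3: u=1.138542  f(a)=+2.311e-05  f'(a)=-1.118e+00  a ← 4.788142 − (+2.311e-05/-1.118e+00) = 4.788162
iter 4: u=1.138537  f(a)=+1.622e-10  f'(a)=-1.117e+00  a ← 4.788162 − (+1.622e-10/-1.117e+00) = 4.788162
iter 5: u=1.138537  f(a)=+1.776e-15  f'(a)=-1.117e+00  a ← 4.788162 − (+1.776e-15/-1.117e+00) = 4.788162
converged: |Δa| < 1e-12 after 5 iterations
sag = a·(cosh(S/(2a)) − 1) = 4.788162·(cosh(1.138537) − 1) = 3.453425
T_max/T_min = cosh(S/(2a)) = 1.721242

a=4.788 sag=3.453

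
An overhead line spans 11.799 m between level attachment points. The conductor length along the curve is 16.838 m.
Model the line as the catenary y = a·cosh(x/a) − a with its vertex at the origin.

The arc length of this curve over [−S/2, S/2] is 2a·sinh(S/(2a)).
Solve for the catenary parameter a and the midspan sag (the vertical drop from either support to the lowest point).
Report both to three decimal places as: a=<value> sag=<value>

seed: a₀ = √(S³/(24(L−S))) = √(11.799³/(24·5.039)) = 3.685446
iter 1: u=1.600756  f(a)=+6.864e-01  f'(a)=-3.503e+00  a ← 3.685446 − (+6.864e-01/-3.503e+00) = 3.881427
iter 2: u=1.519931  f(a)=+5.856e-02  f'(a)=-2.928e+00  a ← 3.881427 − (+5.856e-02/-2.928e+00) = 3.901424
iter 3: u=1.512140  f(a)=+5.139e-04  f'(a)=-2.877e+00  a ← 3.901424 − (+5.139e-04/-2.877e+00) = 3.901602
iter 4: u=1.512071  f(a)=+4.035e-08  f'(a)=-2.877e+00  a ← 3.901602 − (+4.035e-08/-2.877e+00) = 3.901602
iter 5: u=1.512071  f(a)=+0.000e+00  f'(a)=-2.877e+00  a ← 3.901602 − (+0.000e+00/-2.877e+00) = 3.901602
converged: |Δa| < 1e-12 after 5 iterations
sag = a·(cosh(S/(2a)) − 1) = 3.901602·(cosh(1.512071) − 1) = 5.377517
T_max/T_min = cosh(S/(2a)) = 2.378284

a=3.902 sag=5.378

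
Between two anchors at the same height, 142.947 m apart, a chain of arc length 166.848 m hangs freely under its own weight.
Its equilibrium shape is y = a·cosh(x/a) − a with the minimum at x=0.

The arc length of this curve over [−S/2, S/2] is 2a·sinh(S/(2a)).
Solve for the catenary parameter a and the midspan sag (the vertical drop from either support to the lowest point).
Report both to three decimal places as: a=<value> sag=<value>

seed: a₀ = √(S³/(24(L−S))) = √(142.947³/(24·23.901)) = 71.359026
iter 1: u=1.001604  f(a)=+1.228e+00  f'(a)=-7.395e-01  a ← 71.359026 − (+1.228e+00/-7.395e-01) = 73.019426
iter 2: u=0.978829  f(a)=+4.416e-02  f'(a)=-6.872e-01  a ← 73.019426 − (+4.416e-02/-6.872e-01) = 73.083694
iter 3: u=0.977968  f(a)=+6.186e-05  f'(a)=-6.853e-01  a ← 73.083694 − (+6.186e-05/-6.853e-01) = 73.083784
iter 4: u=0.977967  f(a)=+1.218e-10  f'(a)=-6.853e-01  a ← 73.083784 − (+1.218e-10/-6.853e-01) = 73.083784
iter 5: u=0.977967  f(a)=-2.842e-14  f'(a)=-6.853e-01  a ← 73.083784 − (-2.842e-14/-6.853e-01) = 73.083784
converged: |Δa| < 1e-12 after 5 iterations
sag = a·(cosh(S/(2a)) − 1) = 73.083784·(cosh(0.977967) − 1) = 37.825202
T_max/T_min = cosh(S/(2a)) = 1.517559

a=73.084 sag=37.825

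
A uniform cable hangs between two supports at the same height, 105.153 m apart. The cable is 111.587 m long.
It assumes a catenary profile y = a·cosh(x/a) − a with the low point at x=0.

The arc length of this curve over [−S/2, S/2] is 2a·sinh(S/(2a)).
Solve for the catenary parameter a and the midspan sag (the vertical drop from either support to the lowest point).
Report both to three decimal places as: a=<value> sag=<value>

a=87.559 sag=16.265

seed: a₀ = √(S³/(24(L−S))) = √(105.153³/(24·6.434)) = 86.773348
iter 1: u=0.605906  f(a)=+1.191e-01  f'(a)=-1.538e-01  a ← 86.773348 − (+1.191e-01/-1.538e-01) = 87.547943
iter 2: u=0.600545  f(a)=+1.614e-03  f'(a)=-1.497e-01  a ← 87.547943 − (+1.614e-03/-1.497e-01) = 87.558727
iter 3: u=0.600471  f(a)=+3.053e-07  f'(a)=-1.496e-01  a ← 87.558727 − (+3.053e-07/-1.496e-01) = 87.558729
iter 4: u=0.600471  f(a)=+0.000e+00  f'(a)=-1.496e-01  a ← 87.558729 − (+0.000e+00/-1.496e-01) = 87.558729
converged: |Δa| < 1e-12 after 4 iterations
sag = a·(cosh(S/(2a)) − 1) = 87.558729·(cosh(0.600471) − 1) = 16.265380
T_max/T_min = cosh(S/(2a)) = 1.185765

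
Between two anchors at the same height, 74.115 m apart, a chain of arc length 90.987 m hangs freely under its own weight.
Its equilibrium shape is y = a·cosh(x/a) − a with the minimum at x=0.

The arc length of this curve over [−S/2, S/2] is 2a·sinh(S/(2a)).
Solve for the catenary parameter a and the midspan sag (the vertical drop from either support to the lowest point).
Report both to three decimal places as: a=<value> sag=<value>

a=32.739 sag=23.310

seed: a₀ = √(S³/(24(L−S))) = √(74.115³/(24·16.872)) = 31.708103
iter 1: u=1.168708  f(a)=+1.190e+00  f'(a)=-1.217e+00  a ← 31.708103 − (+1.190e+00/-1.217e+00) = 32.686415
iter 2: u=1.133728  f(a)=+5.732e-02  f'(a)=-1.102e+00  a ← 32.686415 − (+5.732e-02/-1.102e+00) = 32.738415
iter 3: u=1.131927  f(a)=+1.477e-04  f'(a)=-1.097e+00  a ← 32.738415 − (+1.477e-04/-1.097e+00) = 32.738550
iter 4: u=1.131922  f(a)=+9.873e-10  f'(a)=-1.097e+00  a ← 32.738550 − (+9.873e-10/-1.097e+00) = 32.738550
iter 5: u=1.131922  f(a)=-1.421e-14  f'(a)=-1.097e+00  a ← 32.738550 − (-1.421e-14/-1.097e+00) = 32.738550
converged: |Δa| < 1e-12 after 5 iterations
sag = a·(cosh(S/(2a)) − 1) = 32.738550·(cosh(1.131922) − 1) = 23.310279
T_max/T_min = cosh(S/(2a)) = 1.712013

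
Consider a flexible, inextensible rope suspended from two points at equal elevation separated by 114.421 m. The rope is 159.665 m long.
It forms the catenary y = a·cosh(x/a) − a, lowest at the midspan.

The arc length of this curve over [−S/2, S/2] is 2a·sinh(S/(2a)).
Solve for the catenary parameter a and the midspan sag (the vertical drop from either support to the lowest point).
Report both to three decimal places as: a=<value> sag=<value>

seed: a₀ = √(S³/(24(L−S))) = √(114.421³/(24·45.244)) = 37.142616
iter 1: u=1.540293  f(a)=+5.680e+00  f'(a)=-3.065e+00  a ← 37.142616 − (+5.680e+00/-3.065e+00) = 38.995697
iter 2: u=1.467098  f(a)=+4.528e-01  f'(a)=-2.595e+00  a ← 38.995697 − (+4.528e-01/-2.595e+00) = 39.170211
iter 3: u=1.460561  f(a)=+3.427e-03  f'(a)=-2.555e+00  a ← 39.170211 − (+3.427e-03/-2.555e+00) = 39.171553
iter 4: u=1.460511  f(a)=+1.997e-07  f'(a)=-2.555e+00  a ← 39.171553 − (+1.997e-07/-2.555e+00) = 39.171553
iter 5: u=1.460511  f(a)=-2.842e-14  f'(a)=-2.555e+00  a ← 39.171553 − (-2.842e-14/-2.555e+00) = 39.171553
converged: |Δa| < 1e-12 after 5 iterations
sag = a·(cosh(S/(2a)) − 1) = 39.171553·(cosh(1.460511) − 1) = 49.753352
T_max/T_min = cosh(S/(2a)) = 2.270140

a=39.172 sag=49.753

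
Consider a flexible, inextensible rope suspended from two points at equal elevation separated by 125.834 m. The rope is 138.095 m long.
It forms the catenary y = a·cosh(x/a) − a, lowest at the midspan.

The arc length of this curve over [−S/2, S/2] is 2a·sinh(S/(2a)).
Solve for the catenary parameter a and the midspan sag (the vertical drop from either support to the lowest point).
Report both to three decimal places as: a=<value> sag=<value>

a=83.463 sag=24.859

seed: a₀ = √(S³/(24(L−S))) = √(125.834³/(24·12.261)) = 82.286471
iter 1: u=0.764609  f(a)=+3.634e-01  f'(a)=-3.158e-01  a ← 82.286471 − (+3.634e-01/-3.158e-01) = 83.437319
iter 2: u=0.754063  f(a)=+7.765e-03  f'(a)=-3.024e-01  a ← 83.437319 − (+7.765e-03/-3.024e-01) = 83.462995
iter 3: u=0.753831  f(a)=+3.716e-06  f'(a)=-3.021e-01  a ← 83.462995 − (+3.716e-06/-3.021e-01) = 83.463007
iter 4: u=0.753831  f(a)=+8.242e-13  f'(a)=-3.021e-01  a ← 83.463007 − (+8.242e-13/-3.021e-01) = 83.463007
converged: |Δa| < 1e-12 after 4 iterations
sag = a·(cosh(S/(2a)) − 1) = 83.463007·(cosh(0.753831) − 1) = 24.858878
T_max/T_min = cosh(S/(2a)) = 1.297843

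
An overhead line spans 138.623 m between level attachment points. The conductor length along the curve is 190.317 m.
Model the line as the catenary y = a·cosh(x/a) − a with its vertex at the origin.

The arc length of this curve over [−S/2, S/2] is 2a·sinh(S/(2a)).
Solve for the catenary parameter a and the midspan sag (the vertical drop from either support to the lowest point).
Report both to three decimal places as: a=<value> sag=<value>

a=48.734 sag=58.178

seed: a₀ = √(S³/(24(L−S))) = √(138.623³/(24·51.694)) = 46.336929
iter 1: u=1.495816  f(a)=+6.101e+00  f'(a)=-2.772e+00  a ← 46.336929 − (+6.101e+00/-2.772e+00) = 48.537848
iter 2: u=1.427989  f(a)=+4.616e-01  f'(a)=-2.367e+00  a ← 48.537848 − (+4.616e-01/-2.367e+00) = 48.732865
iter 3: u=1.422274  f(a)=+3.121e-03  f'(a)=-2.335e+00  a ← 48.732865 − (+3.121e-03/-2.335e+00) = 48.734201
iter 4: u=1.422235  f(a)=+1.448e-07  f'(a)=-2.335e+00  a ← 48.734201 − (+1.448e-07/-2.335e+00) = 48.734201
iter 5: u=1.422235  f(a)=+0.000e+00  f'(a)=-2.335e+00  a ← 48.734201 − (+0.000e+00/-2.335e+00) = 48.734201
converged: |Δa| < 1e-12 after 5 iterations
sag = a·(cosh(S/(2a)) − 1) = 48.734201·(cosh(1.422235) − 1) = 58.177737
T_max/T_min = cosh(S/(2a)) = 2.193776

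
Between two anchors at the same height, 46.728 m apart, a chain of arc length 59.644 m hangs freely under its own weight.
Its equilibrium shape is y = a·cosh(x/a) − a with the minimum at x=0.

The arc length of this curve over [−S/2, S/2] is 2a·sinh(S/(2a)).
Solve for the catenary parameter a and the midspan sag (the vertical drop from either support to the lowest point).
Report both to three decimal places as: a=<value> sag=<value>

a=18.851 sag=16.429

seed: a₀ = √(S³/(24(L−S))) = √(46.728³/(24·12.916)) = 18.142459
iter 1: u=1.287808  f(a)=+1.114e+00  f'(a)=-1.674e+00  a ← 18.142459 − (+1.114e+00/-1.674e+00) = 18.807954
iter 2: u=1.242240  f(a)=+6.425e-02  f'(a)=-1.486e+00  a ← 18.807954 − (+6.425e-02/-1.486e+00) = 18.851178
iter 3: u=1.239392  f(a)=+2.425e-04  f'(a)=-1.475e+00  a ← 18.851178 − (+2.425e-04/-1.475e+00) = 18.851342
iter 4: u=1.239381  f(a)=+3.483e-09  f'(a)=-1.475e+00  a ← 18.851342 − (+3.483e-09/-1.475e+00) = 18.851342
iter 5: u=1.239381  f(a)=-7.105e-15  f'(a)=-1.475e+00  a ← 18.851342 − (-7.105e-15/-1.475e+00) = 18.851342
converged: |Δa| < 1e-12 after 5 iterations
sag = a·(cosh(S/(2a)) − 1) = 18.851342·(cosh(1.239381) − 1) = 16.429315
T_max/T_min = cosh(S/(2a)) = 1.871520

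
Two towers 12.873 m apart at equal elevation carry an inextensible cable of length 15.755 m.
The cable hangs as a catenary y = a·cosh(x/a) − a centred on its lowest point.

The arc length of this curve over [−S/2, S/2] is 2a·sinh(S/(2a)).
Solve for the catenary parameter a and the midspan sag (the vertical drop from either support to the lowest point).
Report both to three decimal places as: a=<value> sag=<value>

a=5.731 sag=4.011

seed: a₀ = √(S³/(24(L−S))) = √(12.873³/(24·2.882)) = 5.553503
iter 1: u=1.158998  f(a)=+1.999e-01  f'(a)=-1.184e+00  a ← 5.553503 − (+1.999e-01/-1.184e+00) = 5.722290
iter 2: u=1.124812  f(a)=+9.474e-03  f'(a)=-1.074e+00  a ← 5.722290 − (+9.474e-03/-1.074e+00) = 5.731109
iter 3: u=1.123081  f(a)=+2.363e-05  f'(a)=-1.069e+00  a ← 5.731109 − (+2.363e-05/-1.069e+00) = 5.731131
iter 4: u=1.123077  f(a)=+1.478e-10  f'(a)=-1.069e+00  a ← 5.731131 − (+1.478e-10/-1.069e+00) = 5.731131
iter 5: u=1.123077  f(a)=-1.776e-15  f'(a)=-1.069e+00  a ← 5.731131 − (-1.776e-15/-1.069e+00) = 5.731131
converged: |Δa| < 1e-12 after 5 iterations
sag = a·(cosh(S/(2a)) − 1) = 5.731131·(cosh(1.123077) − 1) = 4.010577
T_max/T_min = cosh(S/(2a)) = 1.699788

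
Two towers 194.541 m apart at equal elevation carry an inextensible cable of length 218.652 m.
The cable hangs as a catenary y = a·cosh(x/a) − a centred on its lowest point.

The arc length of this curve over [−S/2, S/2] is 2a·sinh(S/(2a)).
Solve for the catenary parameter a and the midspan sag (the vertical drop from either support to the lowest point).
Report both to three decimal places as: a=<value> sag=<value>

seed: a₀ = √(S³/(24(L−S))) = √(194.541³/(24·24.111)) = 112.798541
iter 1: u=0.862338  f(a)=+9.125e-01  f'(a)=-4.602e-01  a ← 112.798541 − (+9.125e-01/-4.602e-01) = 114.781620
iter 2: u=0.847440  f(a)=+2.462e-02  f'(a)=-4.356e-01  a ← 114.781620 − (+2.462e-02/-4.356e-01) = 114.838137
iter 3: u=0.847023  f(a)=+1.902e-05  f'(a)=-4.350e-01  a ← 114.838137 − (+1.902e-05/-4.350e-01) = 114.838181
iter 4: u=0.847022  f(a)=+1.143e-11  f'(a)=-4.349e-01  a ← 114.838181 − (+1.143e-11/-4.349e-01) = 114.838181
converged: |Δa| < 1e-12 after 4 iterations
sag = a·(cosh(S/(2a)) − 1) = 114.838181·(cosh(0.847022) − 1) = 43.717746
T_max/T_min = cosh(S/(2a)) = 1.380690

a=114.838 sag=43.718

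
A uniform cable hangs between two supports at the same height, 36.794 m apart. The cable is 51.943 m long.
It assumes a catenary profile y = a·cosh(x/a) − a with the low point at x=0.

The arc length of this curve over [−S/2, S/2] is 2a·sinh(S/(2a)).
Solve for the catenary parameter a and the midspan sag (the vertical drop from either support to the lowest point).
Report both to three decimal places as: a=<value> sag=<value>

seed: a₀ = √(S³/(24(L−S))) = √(36.794³/(24·15.149)) = 11.704905
iter 1: u=1.571734  f(a)=+1.985e+00  f'(a)=-3.287e+00  a ← 11.704905 − (+1.985e+00/-3.287e+00) = 12.308824
iter 2: u=1.494619  f(a)=+1.640e-01  f'(a)=-2.764e+00  a ← 12.308824 − (+1.640e-01/-2.764e+00) = 12.368142
iter 3: u=1.487451  f(a)=+1.342e-03  f'(a)=-2.719e+00  a ← 12.368142 − (+1.342e-03/-2.719e+00) = 12.368635
iter 4: u=1.487391  f(a)=+9.142e-08  f'(a)=-2.719e+00  a ← 12.368635 − (+9.142e-08/-2.719e+00) = 12.368635
iter 5: u=1.487391  f(a)=-1.421e-14  f'(a)=-2.719e+00  a ← 12.368635 − (-1.421e-14/-2.719e+00) = 12.368635
converged: |Δa| < 1e-12 after 5 iterations
sag = a·(cosh(S/(2a)) − 1) = 12.368635·(cosh(1.487391) − 1) = 16.397699
T_max/T_min = cosh(S/(2a)) = 2.325748

a=12.369 sag=16.398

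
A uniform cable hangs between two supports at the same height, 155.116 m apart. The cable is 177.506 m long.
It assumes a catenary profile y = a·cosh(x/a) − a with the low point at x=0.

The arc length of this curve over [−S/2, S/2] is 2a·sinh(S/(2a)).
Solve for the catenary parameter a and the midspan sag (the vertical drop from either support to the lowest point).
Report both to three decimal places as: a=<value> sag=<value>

seed: a₀ = √(S³/(24(L−S))) = √(155.116³/(24·22.390)) = 83.339757
iter 1: u=0.930624  f(a)=+9.898e-01  f'(a)=-5.853e-01  a ← 83.339757 − (+9.898e-01/-5.853e-01) = 85.030793
iter 2: u=0.912117  f(a)=+3.093e-02  f'(a)=-5.493e-01  a ← 85.030793 − (+3.093e-02/-5.493e-01) = 85.087102
iter 3: u=0.911513  f(a)=+3.236e-05  f'(a)=-5.481e-01  a ← 85.087102 − (+3.236e-05/-5.481e-01) = 85.087161
iter 4: u=0.911512  f(a)=+3.547e-11  f'(a)=-5.481e-01  a ← 85.087161 − (+3.547e-11/-5.481e-01) = 85.087161
converged: |Δa| < 1e-12 after 4 iterations
sag = a·(cosh(S/(2a)) − 1) = 85.087161·(cosh(0.911512) − 1) = 37.863723
T_max/T_min = cosh(S/(2a)) = 1.444999

a=85.087 sag=37.864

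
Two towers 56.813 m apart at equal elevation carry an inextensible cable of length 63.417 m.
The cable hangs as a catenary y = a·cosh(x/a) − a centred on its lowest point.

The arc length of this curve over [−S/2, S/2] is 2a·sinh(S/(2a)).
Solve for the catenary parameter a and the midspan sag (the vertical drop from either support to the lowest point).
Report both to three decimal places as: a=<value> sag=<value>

seed: a₀ = √(S³/(24(L−S))) = √(56.813³/(24·6.604)) = 34.014370
iter 1: u=0.835132  f(a)=+2.342e-01  f'(a)=-4.161e-01  a ← 34.014370 − (+2.342e-01/-4.161e-01) = 34.577153
iter 2: u=0.821540  f(a)=+5.938e-03  f'(a)=-3.952e-01  a ← 34.577153 − (+5.938e-03/-3.952e-01) = 34.592177
iter 3: u=0.821183  f(a)=+4.039e-06  f'(a)=-3.947e-01  a ← 34.592177 − (+4.039e-06/-3.947e-01) = 34.592188
iter 4: u=0.821183  f(a)=+1.869e-12  f'(a)=-3.947e-01  a ← 34.592188 − (+1.869e-12/-3.947e-01) = 34.592188
converged: |Δa| < 1e-12 after 4 iterations
sag = a·(cosh(S/(2a)) − 1) = 34.592188·(cosh(0.821183) − 1) = 12.333801
T_max/T_min = cosh(S/(2a)) = 1.356549

a=34.592 sag=12.334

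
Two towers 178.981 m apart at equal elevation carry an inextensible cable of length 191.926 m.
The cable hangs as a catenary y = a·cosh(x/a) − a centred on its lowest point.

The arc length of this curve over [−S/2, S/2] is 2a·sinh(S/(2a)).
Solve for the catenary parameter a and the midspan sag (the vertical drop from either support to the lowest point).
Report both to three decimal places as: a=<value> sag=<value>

a=137.298 sag=30.212

seed: a₀ = √(S³/(24(L−S))) = √(178.981³/(24·12.945)) = 135.848156
iter 1: u=0.658754  f(a)=+2.838e-01  f'(a)=-1.990e-01  a ← 135.848156 − (+2.838e-01/-1.990e-01) = 137.274420
iter 2: u=0.651910  f(a)=+4.531e-03  f'(a)=-1.927e-01  a ← 137.274420 − (+4.531e-03/-1.927e-01) = 137.297939
iter 3: u=0.651798  f(a)=+1.197e-06  f'(a)=-1.926e-01  a ← 137.297939 − (+1.197e-06/-1.926e-01) = 137.297945
iter 4: u=0.651798  f(a)=+8.527e-14  f'(a)=-1.926e-01  a ← 137.297945 − (+8.527e-14/-1.926e-01) = 137.297945
converged: |Δa| < 1e-12 after 4 iterations
sag = a·(cosh(S/(2a)) − 1) = 137.297945·(cosh(0.651798) − 1) = 30.212123
T_max/T_min = cosh(S/(2a)) = 1.220048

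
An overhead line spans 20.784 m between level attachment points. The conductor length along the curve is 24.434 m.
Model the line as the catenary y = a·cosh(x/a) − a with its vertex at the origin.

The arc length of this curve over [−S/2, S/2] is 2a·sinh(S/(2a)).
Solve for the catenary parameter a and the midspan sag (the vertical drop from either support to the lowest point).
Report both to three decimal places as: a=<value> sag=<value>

seed: a₀ = √(S³/(24(L−S))) = √(20.784³/(24·3.650)) = 10.123755
iter 1: u=1.026497  f(a)=+1.972e-01  f'(a)=-8.000e-01  a ← 10.123755 − (+1.972e-01/-8.000e-01) = 10.370258
iter 2: u=1.002097  f(a)=+7.432e-03  f'(a)=-7.407e-01  a ← 10.370258 − (+7.432e-03/-7.407e-01) = 10.380292
iter 3: u=1.001128  f(a)=+1.147e-05  f'(a)=-7.384e-01  a ← 10.380292 − (+1.147e-05/-7.384e-01) = 10.380307
iter 4: u=1.001126  f(a)=+2.743e-11  f'(a)=-7.384e-01  a ← 10.380307 − (+2.743e-11/-7.384e-01) = 10.380307
iter 5: u=1.001126  f(a)=+3.553e-15  f'(a)=-7.384e-01  a ← 10.380307 − (+3.553e-15/-7.384e-01) = 10.380307
converged: |Δa| < 1e-12 after 5 iterations
sag = a·(cosh(S/(2a)) − 1) = 10.380307·(cosh(1.001126) − 1) = 5.651095
T_max/T_min = cosh(S/(2a)) = 1.544405

a=10.380 sag=5.651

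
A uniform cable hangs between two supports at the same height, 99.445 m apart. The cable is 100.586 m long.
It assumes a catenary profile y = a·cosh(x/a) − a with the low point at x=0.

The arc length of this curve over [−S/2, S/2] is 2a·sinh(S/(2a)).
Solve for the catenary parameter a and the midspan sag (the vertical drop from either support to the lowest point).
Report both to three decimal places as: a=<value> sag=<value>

a=189.833 sag=6.549

seed: a₀ = √(S³/(24(L−S))) = √(99.445³/(24·1.141)) = 189.507318
iter 1: u=0.262378  f(a)=+3.934e-03  f'(a)=-1.212e-02  a ← 189.507318 − (+3.934e-03/-1.212e-02) = 189.831766
iter 2: u=0.261929  f(a)=+1.013e-05  f'(a)=-1.206e-02  a ← 189.831766 − (+1.013e-05/-1.206e-02) = 189.832605
iter 3: u=0.261928  f(a)=+6.747e-11  f'(a)=-1.206e-02  a ← 189.832605 − (+6.747e-11/-1.206e-02) = 189.832605
iter 4: u=0.261928  f(a)=+0.000e+00  f'(a)=-1.206e-02  a ← 189.832605 − (+0.000e+00/-1.206e-02) = 189.832605
converged: |Δa| < 1e-12 after 4 iterations
sag = a·(cosh(S/(2a)) − 1) = 189.832605·(cosh(0.261928) − 1) = 6.549176
T_max/T_min = cosh(S/(2a)) = 1.034500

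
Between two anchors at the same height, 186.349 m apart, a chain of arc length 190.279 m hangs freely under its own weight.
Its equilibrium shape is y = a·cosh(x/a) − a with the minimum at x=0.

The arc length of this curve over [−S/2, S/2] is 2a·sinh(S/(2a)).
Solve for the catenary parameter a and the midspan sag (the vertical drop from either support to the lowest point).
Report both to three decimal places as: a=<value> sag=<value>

seed: a₀ = √(S³/(24(L−S))) = √(186.349³/(24·3.930)) = 261.932087
iter 1: u=0.355720  f(a)=+2.494e-02  f'(a)=-3.039e-02  a ← 261.932087 − (+2.494e-02/-3.039e-02) = 262.752758
iter 2: u=0.354609  f(a)=+1.177e-04  f'(a)=-3.010e-02  a ← 262.752758 − (+1.177e-04/-3.010e-02) = 262.756667
iter 3: u=0.354604  f(a)=+2.649e-09  f'(a)=-3.010e-02  a ← 262.756667 − (+2.649e-09/-3.010e-02) = 262.756667
iter 4: u=0.354604  f(a)=-2.842e-14  f'(a)=-3.010e-02  a ← 262.756667 − (-2.842e-14/-3.010e-02) = 262.756667
converged: |Δa| < 1e-12 after 4 iterations
sag = a·(cosh(S/(2a)) − 1) = 262.756667·(cosh(0.354604) − 1) = 16.693848
T_max/T_min = cosh(S/(2a)) = 1.063533

a=262.757 sag=16.694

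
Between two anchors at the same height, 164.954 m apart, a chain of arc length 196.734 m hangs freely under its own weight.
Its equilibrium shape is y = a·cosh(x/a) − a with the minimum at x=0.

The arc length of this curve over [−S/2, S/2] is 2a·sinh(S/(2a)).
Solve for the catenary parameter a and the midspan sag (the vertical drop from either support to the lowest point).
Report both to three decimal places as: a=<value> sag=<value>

a=78.837 sag=47.224

seed: a₀ = √(S³/(24(L−S))) = √(164.954³/(24·31.780)) = 76.711718
iter 1: u=1.075155  f(a)=+1.888e+00  f'(a)=-9.284e-01  a ← 76.711718 − (+1.888e+00/-9.284e-01) = 78.745589
iter 2: u=1.047386  f(a)=+7.770e-02  f'(a)=-8.534e-01  a ← 78.745589 − (+7.770e-02/-8.534e-01) = 78.836636
iter 3: u=1.046176  f(a)=+1.441e-04  f'(a)=-8.502e-01  a ← 78.836636 − (+1.441e-04/-8.502e-01) = 78.836806
iter 4: u=1.046174  f(a)=+4.974e-10  f'(a)=-8.502e-01  a ← 78.836806 − (+4.974e-10/-8.502e-01) = 78.836806
iter 5: u=1.046174  f(a)=+0.000e+00  f'(a)=-8.502e-01  a ← 78.836806 − (+0.000e+00/-8.502e-01) = 78.836806
converged: |Δa| < 1e-12 after 5 iterations
sag = a·(cosh(S/(2a)) − 1) = 78.836806·(cosh(1.046174) − 1) = 47.223928
T_max/T_min = cosh(S/(2a)) = 1.599009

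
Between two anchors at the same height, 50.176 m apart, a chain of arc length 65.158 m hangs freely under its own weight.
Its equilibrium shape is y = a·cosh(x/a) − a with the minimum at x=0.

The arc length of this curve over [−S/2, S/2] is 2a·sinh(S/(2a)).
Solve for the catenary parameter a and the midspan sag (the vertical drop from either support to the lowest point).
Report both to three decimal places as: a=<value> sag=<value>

a=19.531 sag=18.454

seed: a₀ = √(S³/(24(L−S))) = √(50.176³/(24·14.982)) = 18.743623
iter 1: u=1.338482  f(a)=+1.401e+00  f'(a)=-1.904e+00  a ← 18.743623 − (+1.401e+00/-1.904e+00) = 19.479313
iter 2: u=1.287930  f(a)=+8.669e-02  f'(a)=-1.675e+00  a ← 19.479313 − (+8.669e-02/-1.675e+00) = 19.531072
iter 3: u=1.284517  f(a)=+3.805e-04  f'(a)=-1.660e+00  a ← 19.531072 − (+3.805e-04/-1.660e+00) = 19.531301
iter 4: u=1.284502  f(a)=+7.402e-09  f'(a)=-1.660e+00  a ← 19.531301 − (+7.402e-09/-1.660e+00) = 19.531301
iter 5: u=1.284502  f(a)=-1.421e-14  f'(a)=-1.660e+00  a ← 19.531301 − (-1.421e-14/-1.660e+00) = 19.531301
converged: |Δa| < 1e-12 after 5 iterations
sag = a·(cosh(S/(2a)) − 1) = 19.531301·(cosh(1.284502) − 1) = 18.453735
T_max/T_min = cosh(S/(2a)) = 1.944829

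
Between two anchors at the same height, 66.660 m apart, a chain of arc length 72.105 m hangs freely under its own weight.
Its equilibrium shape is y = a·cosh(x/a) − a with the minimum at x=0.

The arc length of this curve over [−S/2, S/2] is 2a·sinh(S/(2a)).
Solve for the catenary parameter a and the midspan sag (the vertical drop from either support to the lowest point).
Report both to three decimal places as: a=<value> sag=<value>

seed: a₀ = √(S³/(24(L−S))) = √(66.660³/(24·5.445)) = 47.609476
iter 1: u=0.700071  f(a)=+1.350e-01  f'(a)=-2.401e-01  a ← 47.609476 − (+1.350e-01/-2.401e-01) = 48.171626
iter 2: u=0.691901  f(a)=+2.428e-03  f'(a)=-2.316e-01  a ← 48.171626 − (+2.428e-03/-2.316e-01) = 48.182112
iter 3: u=0.691751  f(a)=+8.176e-07  f'(a)=-2.314e-01  a ← 48.182112 − (+8.176e-07/-2.314e-01) = 48.182115
iter 4: u=0.691750  f(a)=+8.527e-14  f'(a)=-2.314e-01  a ← 48.182115 − (+8.527e-14/-2.314e-01) = 48.182115
converged: |Δa| < 1e-12 after 4 iterations
sag = a·(cosh(S/(2a)) − 1) = 48.182115·(cosh(0.691750) − 1) = 11.995115
T_max/T_min = cosh(S/(2a)) = 1.248954

a=48.182 sag=11.995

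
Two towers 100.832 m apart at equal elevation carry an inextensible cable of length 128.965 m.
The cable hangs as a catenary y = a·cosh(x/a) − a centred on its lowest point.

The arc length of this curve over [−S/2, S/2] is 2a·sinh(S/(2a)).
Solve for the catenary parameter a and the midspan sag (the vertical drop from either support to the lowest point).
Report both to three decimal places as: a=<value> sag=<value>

a=40.502 sag=35.645

seed: a₀ = √(S³/(24(L−S))) = √(100.832³/(24·28.133)) = 38.965830
iter 1: u=1.293852  f(a)=+2.451e+00  f'(a)=-1.701e+00  a ← 38.965830 − (+2.451e+00/-1.701e+00) = 40.406996
iter 2: u=1.247705  f(a)=+1.425e-01  f'(a)=-1.508e+00  a ← 40.406996 − (+1.425e-01/-1.508e+00) = 40.501511
iter 3: u=1.244793  f(a)=+5.479e-04  f'(a)=-1.496e+00  a ← 40.501511 − (+5.479e-04/-1.496e+00) = 40.501877
iter 4: u=1.244782  f(a)=+8.166e-09  f'(a)=-1.496e+00  a ← 40.501877 − (+8.166e-09/-1.496e+00) = 40.501877
iter 5: u=1.244782  f(a)=+0.000e+00  f'(a)=-1.496e+00  a ← 40.501877 − (+0.000e+00/-1.496e+00) = 40.501877
converged: |Δa| < 1e-12 after 5 iterations
sag = a·(cosh(S/(2a)) − 1) = 40.501877·(cosh(1.244782) − 1) = 35.645315
T_max/T_min = cosh(S/(2a)) = 1.880090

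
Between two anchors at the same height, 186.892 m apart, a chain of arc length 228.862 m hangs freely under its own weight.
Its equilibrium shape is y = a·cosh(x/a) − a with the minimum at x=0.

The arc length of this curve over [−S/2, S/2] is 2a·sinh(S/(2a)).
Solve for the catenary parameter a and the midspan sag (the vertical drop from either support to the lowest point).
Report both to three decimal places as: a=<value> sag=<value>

a=83.085 sag=58.328

seed: a₀ = √(S³/(24(L−S))) = √(186.892³/(24·41.970)) = 80.502796
iter 1: u=1.160780  f(a)=+2.920e+00  f'(a)=-1.190e+00  a ← 80.502796 − (+2.920e+00/-1.190e+00) = 82.956297
iter 2: u=1.126449  f(a)=+1.388e-01  f'(a)=-1.079e+00  a ← 82.956297 − (+1.388e-01/-1.079e+00) = 83.084891
iter 3: u=1.124705  f(a)=+3.483e-04  f'(a)=-1.074e+00  a ← 83.084891 − (+3.483e-04/-1.074e+00) = 83.085216
iter 4: u=1.124701  f(a)=+2.206e-09  f'(a)=-1.074e+00  a ← 83.085216 − (+2.206e-09/-1.074e+00) = 83.085216
iter 5: u=1.124701  f(a)=+2.842e-14  f'(a)=-1.074e+00  a ← 83.085216 − (+2.842e-14/-1.074e+00) = 83.085216
converged: |Δa| < 1e-12 after 5 iterations
sag = a·(cosh(S/(2a)) − 1) = 83.085216·(cosh(1.124701) − 1) = 58.327679
T_max/T_min = cosh(S/(2a)) = 1.702022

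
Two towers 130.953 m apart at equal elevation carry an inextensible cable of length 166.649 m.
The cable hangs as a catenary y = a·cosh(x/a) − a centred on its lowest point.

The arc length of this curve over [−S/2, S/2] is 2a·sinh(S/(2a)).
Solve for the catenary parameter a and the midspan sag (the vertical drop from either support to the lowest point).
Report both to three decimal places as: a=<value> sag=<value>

seed: a₀ = √(S³/(24(L−S))) = √(130.953³/(24·35.696)) = 51.198564
iter 1: u=1.278874  f(a)=+3.035e+00  f'(a)=-1.636e+00  a ← 51.198564 − (+3.035e+00/-1.636e+00) = 53.053689
iter 2: u=1.234155  f(a)=+1.728e-01  f'(a)=-1.455e+00  a ← 53.053689 − (+1.728e-01/-1.455e+00) = 53.172456
iter 3: u=1.231399  f(a)=+6.346e-04  f'(a)=-1.444e+00  a ← 53.172456 − (+6.346e-04/-1.444e+00) = 53.172895
iter 4: u=1.231389  f(a)=+8.629e-09  f'(a)=-1.444e+00  a ← 53.172895 − (+8.629e-09/-1.444e+00) = 53.172895
iter 5: u=1.231389  f(a)=-2.842e-14  f'(a)=-1.444e+00  a ← 53.172895 − (-2.842e-14/-1.444e+00) = 53.172895
converged: |Δa| < 1e-12 after 5 iterations
sag = a·(cosh(S/(2a)) − 1) = 53.172895·(cosh(1.231389) − 1) = 45.672080
T_max/T_min = cosh(S/(2a)) = 1.858935

a=53.173 sag=45.672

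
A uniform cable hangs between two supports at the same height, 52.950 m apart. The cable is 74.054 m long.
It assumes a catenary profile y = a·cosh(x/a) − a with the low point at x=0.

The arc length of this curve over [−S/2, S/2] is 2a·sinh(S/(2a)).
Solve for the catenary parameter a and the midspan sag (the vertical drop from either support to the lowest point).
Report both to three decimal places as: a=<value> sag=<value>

seed: a₀ = √(S³/(24(L−S))) = √(52.950³/(24·21.104)) = 17.120283
iter 1: u=1.546411  f(a)=+2.672e+00  f'(a)=-3.108e+00  a ← 17.120283 − (+2.672e+00/-3.108e+00) = 17.980095
iter 2: u=1.472462  f(a)=+2.145e-01  f'(a)=-2.627e+00  a ← 17.980095 − (+2.145e-01/-2.627e+00) = 18.061739
iter 3: u=1.465806  f(a)=+1.648e-03  f'(a)=-2.587e+00  a ← 18.061739 − (+1.648e-03/-2.587e+00) = 18.062376
iter 4: u=1.465754  f(a)=+9.904e-08  f'(a)=-2.586e+00  a ← 18.062376 − (+9.904e-08/-2.586e+00) = 18.062376
iter 5: u=1.465754  f(a)=+0.000e+00  f'(a)=-2.586e+00  a ← 18.062376 − (+0.000e+00/-2.586e+00) = 18.062376
converged: |Δa| < 1e-12 after 5 iterations
sag = a·(cosh(S/(2a)) − 1) = 18.062376·(cosh(1.465754) − 1) = 23.135295
T_max/T_min = cosh(S/(2a)) = 2.280856

a=18.062 sag=23.135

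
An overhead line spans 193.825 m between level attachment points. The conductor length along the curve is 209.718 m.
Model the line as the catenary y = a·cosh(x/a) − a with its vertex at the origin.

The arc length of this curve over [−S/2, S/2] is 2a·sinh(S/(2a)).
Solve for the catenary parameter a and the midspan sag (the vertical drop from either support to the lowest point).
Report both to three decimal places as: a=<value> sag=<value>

a=139.836 sag=34.948

seed: a₀ = √(S³/(24(L−S))) = √(193.825³/(24·15.893)) = 138.167572
iter 1: u=0.701413  f(a)=+3.956e-01  f'(a)=-2.416e-01  a ← 138.167572 − (+3.956e-01/-2.416e-01) = 139.805019
iter 2: u=0.693198  f(a)=+7.142e-03  f'(a)=-2.329e-01  a ← 139.805019 − (+7.142e-03/-2.329e-01) = 139.835681
iter 3: u=0.693046  f(a)=+2.423e-06  f'(a)=-2.328e-01  a ← 139.835681 − (+2.423e-06/-2.328e-01) = 139.835692
iter 4: u=0.693046  f(a)=+2.842e-13  f'(a)=-2.328e-01  a ← 139.835692 − (+2.842e-13/-2.328e-01) = 139.835692
converged: |Δa| < 1e-12 after 4 iterations
sag = a·(cosh(S/(2a)) − 1) = 139.835692·(cosh(0.693046) − 1) = 34.948262
T_max/T_min = cosh(S/(2a)) = 1.249924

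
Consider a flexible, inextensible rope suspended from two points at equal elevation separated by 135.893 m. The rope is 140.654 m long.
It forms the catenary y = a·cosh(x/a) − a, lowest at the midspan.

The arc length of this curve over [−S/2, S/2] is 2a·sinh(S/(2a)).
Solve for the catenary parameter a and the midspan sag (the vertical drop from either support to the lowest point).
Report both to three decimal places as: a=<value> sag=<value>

a=148.970 sag=15.766

seed: a₀ = √(S³/(24(L−S))) = √(135.893³/(24·4.761)) = 148.197514
iter 1: u=0.458486  f(a)=+5.029e-02  f'(a)=-6.561e-02  a ← 148.197514 − (+5.029e-02/-6.561e-02) = 148.964003
iter 2: u=0.456127  f(a)=+3.928e-04  f'(a)=-6.459e-02  a ← 148.964003 − (+3.928e-04/-6.459e-02) = 148.970085
iter 3: u=0.456108  f(a)=+2.439e-08  f'(a)=-6.458e-02  a ← 148.970085 − (+2.439e-08/-6.458e-02) = 148.970085
iter 4: u=0.456108  f(a)=+0.000e+00  f'(a)=-6.458e-02  a ← 148.970085 − (+0.000e+00/-6.458e-02) = 148.970085
converged: |Δa| < 1e-12 after 4 iterations
sag = a·(cosh(S/(2a)) − 1) = 148.970085·(cosh(0.456108) − 1) = 15.765986
T_max/T_min = cosh(S/(2a)) = 1.105833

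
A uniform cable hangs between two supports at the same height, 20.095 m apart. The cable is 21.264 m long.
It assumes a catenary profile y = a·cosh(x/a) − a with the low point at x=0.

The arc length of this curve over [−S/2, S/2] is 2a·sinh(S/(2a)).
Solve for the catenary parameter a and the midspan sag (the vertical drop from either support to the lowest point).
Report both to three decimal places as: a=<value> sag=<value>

seed: a₀ = √(S³/(24(L−S))) = √(20.095³/(24·1.169)) = 17.006664
iter 1: u=0.590798  f(a)=+2.057e-02  f'(a)=-1.423e-01  a ← 17.006664 − (+2.057e-02/-1.423e-01) = 17.151197
iter 2: u=0.585819  f(a)=+2.652e-04  f'(a)=-1.387e-01  a ← 17.151197 − (+2.652e-04/-1.387e-01) = 17.153109
iter 3: u=0.585754  f(a)=+4.535e-08  f'(a)=-1.386e-01  a ← 17.153109 − (+4.535e-08/-1.386e-01) = 17.153109
iter 4: u=0.585754  f(a)=+0.000e+00  f'(a)=-1.386e-01  a ← 17.153109 − (+0.000e+00/-1.386e-01) = 17.153109
converged: |Δa| < 1e-12 after 4 iterations
sag = a·(cosh(S/(2a)) − 1) = 17.153109·(cosh(0.585754) − 1) = 3.027787
T_max/T_min = cosh(S/(2a)) = 1.176515

a=17.153 sag=3.028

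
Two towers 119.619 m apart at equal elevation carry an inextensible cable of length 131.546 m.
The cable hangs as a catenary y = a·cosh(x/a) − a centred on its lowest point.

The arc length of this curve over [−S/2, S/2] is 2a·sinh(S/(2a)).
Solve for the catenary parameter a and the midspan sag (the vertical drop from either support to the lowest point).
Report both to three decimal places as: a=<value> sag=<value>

a=78.457 sag=23.923

seed: a₀ = √(S³/(24(L−S))) = √(119.619³/(24·11.927)) = 77.326619
iter 1: u=0.773466  f(a)=+3.619e-01  f'(a)=-3.273e-01  a ← 77.326619 − (+3.619e-01/-3.273e-01) = 78.432176
iter 2: u=0.762563  f(a)=+7.907e-03  f'(a)=-3.132e-01  a ← 78.432176 − (+7.907e-03/-3.132e-01) = 78.457425
iter 3: u=0.762318  f(a)=+3.962e-06  f'(a)=-3.129e-01  a ← 78.457425 − (+3.962e-06/-3.129e-01) = 78.457438
iter 4: u=0.762318  f(a)=+9.663e-13  f'(a)=-3.129e-01  a ← 78.457438 − (+9.663e-13/-3.129e-01) = 78.457438
converged: |Δa| < 1e-12 after 4 iterations
sag = a·(cosh(S/(2a)) − 1) = 78.457438·(cosh(0.762318) − 1) = 23.922526
T_max/T_min = cosh(S/(2a)) = 1.304911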